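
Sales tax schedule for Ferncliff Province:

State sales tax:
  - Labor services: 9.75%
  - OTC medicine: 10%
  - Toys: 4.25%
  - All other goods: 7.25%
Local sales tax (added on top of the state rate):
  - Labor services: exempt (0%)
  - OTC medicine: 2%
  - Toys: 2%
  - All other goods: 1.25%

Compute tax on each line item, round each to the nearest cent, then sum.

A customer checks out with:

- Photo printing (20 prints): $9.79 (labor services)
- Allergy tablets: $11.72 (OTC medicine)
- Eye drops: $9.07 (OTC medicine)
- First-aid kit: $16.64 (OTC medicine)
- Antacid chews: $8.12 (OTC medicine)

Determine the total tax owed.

Photo printing (20 prints) $9.79: labor services → 9.75% + 0% local = 9.75% → $0.95
Allergy tablets $11.72: OTC medicine → 10% + 2% local = 12% → $1.41
Eye drops $9.07: OTC medicine → 10% + 2% local = 12% → $1.09
First-aid kit $16.64: OTC medicine → 10% + 2% local = 12% → $2.00
Antacid chews $8.12: OTC medicine → 10% + 2% local = 12% → $0.97
Total tax = $0.95 + $1.41 + $1.09 + $2.00 + $0.97 = $6.42

$6.42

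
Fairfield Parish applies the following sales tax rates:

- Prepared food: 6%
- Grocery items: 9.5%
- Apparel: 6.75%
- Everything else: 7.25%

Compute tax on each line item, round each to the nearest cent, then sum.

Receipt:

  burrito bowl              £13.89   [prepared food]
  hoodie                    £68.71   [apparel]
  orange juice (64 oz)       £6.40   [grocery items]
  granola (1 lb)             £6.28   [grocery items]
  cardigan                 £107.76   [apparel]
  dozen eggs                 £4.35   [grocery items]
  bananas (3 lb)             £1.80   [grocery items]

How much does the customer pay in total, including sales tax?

£223.72

Burrito bowl £13.89: prepared food → 6% → £0.83
Hoodie £68.71: apparel → 6.75% → £4.64
Orange juice (64 oz) £6.40: grocery items → 9.5% → £0.61
Granola (1 lb) £6.28: grocery items → 9.5% → £0.60
Cardigan £107.76: apparel → 6.75% → £7.27
Dozen eggs £4.35: grocery items → 9.5% → £0.41
Bananas (3 lb) £1.80: grocery items → 9.5% → £0.17
Subtotal = £209.19; tax = £14.53; total due = £223.72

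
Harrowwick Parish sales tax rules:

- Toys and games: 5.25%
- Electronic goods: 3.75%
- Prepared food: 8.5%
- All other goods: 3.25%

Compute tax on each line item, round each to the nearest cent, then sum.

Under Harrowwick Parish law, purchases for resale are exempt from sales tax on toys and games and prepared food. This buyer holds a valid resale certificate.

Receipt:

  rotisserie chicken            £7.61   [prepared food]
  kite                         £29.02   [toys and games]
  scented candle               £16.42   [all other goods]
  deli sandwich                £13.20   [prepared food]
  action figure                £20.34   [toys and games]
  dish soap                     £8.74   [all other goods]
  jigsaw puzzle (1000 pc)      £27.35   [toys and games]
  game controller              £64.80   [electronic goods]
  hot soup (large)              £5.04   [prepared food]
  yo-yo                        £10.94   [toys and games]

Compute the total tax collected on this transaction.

Rotisserie chicken £7.61: prepared food, buyer-exempt → 0% → £0.00
Kite £29.02: toys and games, buyer-exempt → 0% → £0.00
Scented candle £16.42: all other goods → 3.25% → £0.53
Deli sandwich £13.20: prepared food, buyer-exempt → 0% → £0.00
Action figure £20.34: toys and games, buyer-exempt → 0% → £0.00
Dish soap £8.74: all other goods → 3.25% → £0.28
Jigsaw puzzle (1000 pc) £27.35: toys and games, buyer-exempt → 0% → £0.00
Game controller £64.80: electronic goods → 3.75% → £2.43
Hot soup (large) £5.04: prepared food, buyer-exempt → 0% → £0.00
Yo-yo £10.94: toys and games, buyer-exempt → 0% → £0.00
Total tax = £0.53 + £0.28 + £2.43 = £3.24

£3.24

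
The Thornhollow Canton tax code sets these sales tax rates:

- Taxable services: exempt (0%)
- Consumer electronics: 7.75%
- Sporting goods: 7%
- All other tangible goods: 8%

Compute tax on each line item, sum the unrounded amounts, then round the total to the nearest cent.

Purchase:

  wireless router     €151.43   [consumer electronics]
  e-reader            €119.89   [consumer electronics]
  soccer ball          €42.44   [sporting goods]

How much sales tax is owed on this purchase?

€24.00

Wireless router €151.43: consumer electronics → 7.75% → €11.735825
E-reader €119.89: consumer electronics → 7.75% → €9.291475
Soccer ball €42.44: sporting goods → 7% → €2.9708
Unrounded tax sum = €23.9981 → €24.00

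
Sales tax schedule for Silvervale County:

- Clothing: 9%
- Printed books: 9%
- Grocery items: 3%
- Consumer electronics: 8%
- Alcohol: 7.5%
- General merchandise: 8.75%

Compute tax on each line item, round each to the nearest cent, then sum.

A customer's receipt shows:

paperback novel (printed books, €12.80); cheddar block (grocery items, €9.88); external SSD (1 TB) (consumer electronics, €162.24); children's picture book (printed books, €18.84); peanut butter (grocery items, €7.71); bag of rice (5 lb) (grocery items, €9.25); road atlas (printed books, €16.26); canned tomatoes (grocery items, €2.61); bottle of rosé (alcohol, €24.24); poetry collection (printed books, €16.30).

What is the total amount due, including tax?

€301.60

Paperback novel €12.80: printed books → 9% → €1.15
Cheddar block €9.88: grocery items → 3% → €0.30
External SSD (1 TB) €162.24: consumer electronics → 8% → €12.98
Children's picture book €18.84: printed books → 9% → €1.70
Peanut butter €7.71: grocery items → 3% → €0.23
Bag of rice (5 lb) €9.25: grocery items → 3% → €0.28
Road atlas €16.26: printed books → 9% → €1.46
Canned tomatoes €2.61: grocery items → 3% → €0.08
Bottle of rosé €24.24: alcohol → 7.5% → €1.82
Poetry collection €16.30: printed books → 9% → €1.47
Subtotal = €280.13; tax = €21.47; total due = €301.60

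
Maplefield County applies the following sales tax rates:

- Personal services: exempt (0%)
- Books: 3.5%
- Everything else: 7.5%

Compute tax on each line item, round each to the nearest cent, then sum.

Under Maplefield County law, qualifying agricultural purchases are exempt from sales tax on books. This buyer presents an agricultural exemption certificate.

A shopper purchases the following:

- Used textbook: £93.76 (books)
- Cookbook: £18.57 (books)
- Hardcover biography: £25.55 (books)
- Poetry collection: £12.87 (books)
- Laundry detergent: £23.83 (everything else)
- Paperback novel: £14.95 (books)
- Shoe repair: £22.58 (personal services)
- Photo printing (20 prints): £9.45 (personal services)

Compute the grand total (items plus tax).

£223.35

Used textbook £93.76: books, buyer-exempt → 0% → £0.00
Cookbook £18.57: books, buyer-exempt → 0% → £0.00
Hardcover biography £25.55: books, buyer-exempt → 0% → £0.00
Poetry collection £12.87: books, buyer-exempt → 0% → £0.00
Laundry detergent £23.83: everything else → 7.5% → £1.79
Paperback novel £14.95: books, buyer-exempt → 0% → £0.00
Shoe repair £22.58: personal services → 0% → £0.00
Photo printing (20 prints) £9.45: personal services → 0% → £0.00
Subtotal = £221.56; tax = £1.79; total due = £223.35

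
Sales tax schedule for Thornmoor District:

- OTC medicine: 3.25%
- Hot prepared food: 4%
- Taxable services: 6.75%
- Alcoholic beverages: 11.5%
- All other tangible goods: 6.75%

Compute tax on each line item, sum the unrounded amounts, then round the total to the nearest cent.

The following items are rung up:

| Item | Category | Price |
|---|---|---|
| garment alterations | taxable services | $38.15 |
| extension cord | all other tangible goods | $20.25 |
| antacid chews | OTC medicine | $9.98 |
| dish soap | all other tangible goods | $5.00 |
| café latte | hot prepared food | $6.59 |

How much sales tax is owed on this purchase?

Garment alterations $38.15: taxable services → 6.75% → $2.575125
Extension cord $20.25: all other tangible goods → 6.75% → $1.366875
Antacid chews $9.98: OTC medicine → 3.25% → $0.32435
Dish soap $5.00: all other tangible goods → 6.75% → $0.3375
Café latte $6.59: hot prepared food → 4% → $0.2636
Unrounded tax sum = $4.86745 → $4.87

$4.87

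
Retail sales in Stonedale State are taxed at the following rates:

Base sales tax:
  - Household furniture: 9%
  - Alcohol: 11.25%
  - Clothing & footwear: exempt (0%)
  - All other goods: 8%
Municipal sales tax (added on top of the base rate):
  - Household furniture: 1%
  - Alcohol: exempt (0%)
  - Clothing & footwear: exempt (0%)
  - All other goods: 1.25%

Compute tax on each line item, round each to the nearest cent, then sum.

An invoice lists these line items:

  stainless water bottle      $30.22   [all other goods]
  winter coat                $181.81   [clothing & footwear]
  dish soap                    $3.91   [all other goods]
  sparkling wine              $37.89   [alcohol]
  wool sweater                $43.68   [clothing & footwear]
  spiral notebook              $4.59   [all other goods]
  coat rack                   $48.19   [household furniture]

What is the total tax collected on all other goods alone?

$3.58

Stainless water bottle $30.22: all other goods → 8% + 1.25% municipal = 9.25% → $2.80
Dish soap $3.91: all other goods → 8% + 1.25% municipal = 9.25% → $0.36
Spiral notebook $4.59: all other goods → 8% + 1.25% municipal = 9.25% → $0.42
Tax on all other goods = $2.80 + $0.36 + $0.42 = $3.58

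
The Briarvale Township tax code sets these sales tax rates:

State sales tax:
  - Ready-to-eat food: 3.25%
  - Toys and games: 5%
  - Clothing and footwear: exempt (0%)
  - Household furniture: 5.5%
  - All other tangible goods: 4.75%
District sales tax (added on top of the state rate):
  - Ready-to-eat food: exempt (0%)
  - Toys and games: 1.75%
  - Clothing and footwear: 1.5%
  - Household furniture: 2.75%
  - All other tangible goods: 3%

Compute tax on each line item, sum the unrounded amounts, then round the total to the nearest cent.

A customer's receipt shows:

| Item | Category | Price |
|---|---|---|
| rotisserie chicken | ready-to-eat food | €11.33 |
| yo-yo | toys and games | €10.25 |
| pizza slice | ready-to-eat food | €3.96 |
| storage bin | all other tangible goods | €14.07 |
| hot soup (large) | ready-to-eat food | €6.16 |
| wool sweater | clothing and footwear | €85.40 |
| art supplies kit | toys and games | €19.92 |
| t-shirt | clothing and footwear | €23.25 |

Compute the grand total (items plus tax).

€179.79

Rotisserie chicken €11.33: ready-to-eat food → 3.25% + 0% district = 3.25% → €0.368225
Yo-yo €10.25: toys and games → 5% + 1.75% district = 6.75% → €0.691875
Pizza slice €3.96: ready-to-eat food → 3.25% + 0% district = 3.25% → €0.1287
Storage bin €14.07: all other tangible goods → 4.75% + 3% district = 7.75% → €1.090425
Hot soup (large) €6.16: ready-to-eat food → 3.25% + 0% district = 3.25% → €0.2002
Wool sweater €85.40: clothing and footwear → 0% + 1.5% district = 1.5% → €1.281
Art supplies kit €19.92: toys and games → 5% + 1.75% district = 6.75% → €1.3446
T-shirt €23.25: clothing and footwear → 0% + 1.5% district = 1.5% → €0.34875
Subtotal = €174.34; unrounded tax = €5.453775 → €5.45; total due = €179.79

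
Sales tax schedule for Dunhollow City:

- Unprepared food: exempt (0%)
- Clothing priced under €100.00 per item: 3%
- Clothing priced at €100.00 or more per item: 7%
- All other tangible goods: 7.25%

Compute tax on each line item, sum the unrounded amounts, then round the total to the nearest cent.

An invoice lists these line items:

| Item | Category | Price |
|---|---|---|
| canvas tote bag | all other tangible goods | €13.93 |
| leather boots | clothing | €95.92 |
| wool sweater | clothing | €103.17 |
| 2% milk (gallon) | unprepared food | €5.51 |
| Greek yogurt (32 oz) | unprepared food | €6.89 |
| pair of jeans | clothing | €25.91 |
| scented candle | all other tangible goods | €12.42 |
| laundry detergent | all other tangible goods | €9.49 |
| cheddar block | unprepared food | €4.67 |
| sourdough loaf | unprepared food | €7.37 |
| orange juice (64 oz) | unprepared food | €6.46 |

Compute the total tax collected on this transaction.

€13.48

Canvas tote bag €13.93: all other tangible goods → 7.25% → €1.009925
Leather boots €95.92: clothing, under €100.00 → 3% → €2.8776
Wool sweater €103.17: clothing, €100.00 or more → 7% → €7.2219
2% milk (gallon) €5.51: unprepared food → 0% → €0.00
Greek yogurt (32 oz) €6.89: unprepared food → 0% → €0.00
Pair of jeans €25.91: clothing, under €100.00 → 3% → €0.7773
Scented candle €12.42: all other tangible goods → 7.25% → €0.90045
Laundry detergent €9.49: all other tangible goods → 7.25% → €0.688025
Cheddar block €4.67: unprepared food → 0% → €0.00
Sourdough loaf €7.37: unprepared food → 0% → €0.00
Orange juice (64 oz) €6.46: unprepared food → 0% → €0.00
Unrounded tax sum = €13.4752 → €13.48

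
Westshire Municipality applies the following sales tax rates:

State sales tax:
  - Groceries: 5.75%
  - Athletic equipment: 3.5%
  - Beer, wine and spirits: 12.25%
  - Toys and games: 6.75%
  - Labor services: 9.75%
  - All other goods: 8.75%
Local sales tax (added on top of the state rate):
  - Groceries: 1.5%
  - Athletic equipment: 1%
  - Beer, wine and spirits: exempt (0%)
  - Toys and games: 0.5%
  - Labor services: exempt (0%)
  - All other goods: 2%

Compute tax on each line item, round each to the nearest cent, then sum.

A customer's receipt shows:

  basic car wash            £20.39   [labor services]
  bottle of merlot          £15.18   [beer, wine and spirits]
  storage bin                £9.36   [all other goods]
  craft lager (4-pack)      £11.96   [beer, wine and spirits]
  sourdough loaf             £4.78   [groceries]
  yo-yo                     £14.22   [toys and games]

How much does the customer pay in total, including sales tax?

Basic car wash £20.39: labor services → 9.75% + 0% local = 9.75% → £1.99
Bottle of merlot £15.18: beer, wine and spirits → 12.25% + 0% local = 12.25% → £1.86
Storage bin £9.36: all other goods → 8.75% + 2% local = 10.75% → £1.01
Craft lager (4-pack) £11.96: beer, wine and spirits → 12.25% + 0% local = 12.25% → £1.47
Sourdough loaf £4.78: groceries → 5.75% + 1.5% local = 7.25% → £0.35
Yo-yo £14.22: toys and games → 6.75% + 0.5% local = 7.25% → £1.03
Subtotal = £75.89; tax = £7.71; total due = £83.60

£83.60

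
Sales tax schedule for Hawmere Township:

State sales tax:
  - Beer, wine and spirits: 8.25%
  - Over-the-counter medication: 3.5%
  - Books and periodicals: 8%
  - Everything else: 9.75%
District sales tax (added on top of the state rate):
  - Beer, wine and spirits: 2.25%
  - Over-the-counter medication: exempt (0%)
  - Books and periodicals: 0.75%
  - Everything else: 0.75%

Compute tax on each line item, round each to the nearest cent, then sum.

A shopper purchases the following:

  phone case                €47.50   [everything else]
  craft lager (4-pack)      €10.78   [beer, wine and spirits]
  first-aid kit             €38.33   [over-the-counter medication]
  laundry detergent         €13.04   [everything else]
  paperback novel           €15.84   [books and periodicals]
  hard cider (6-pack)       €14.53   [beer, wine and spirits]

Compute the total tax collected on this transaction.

Phone case €47.50: everything else → 9.75% + 0.75% district = 10.5% → €4.99
Craft lager (4-pack) €10.78: beer, wine and spirits → 8.25% + 2.25% district = 10.5% → €1.13
First-aid kit €38.33: over-the-counter medication → 3.5% + 0% district = 3.5% → €1.34
Laundry detergent €13.04: everything else → 9.75% + 0.75% district = 10.5% → €1.37
Paperback novel €15.84: books and periodicals → 8% + 0.75% district = 8.75% → €1.39
Hard cider (6-pack) €14.53: beer, wine and spirits → 8.25% + 2.25% district = 10.5% → €1.53
Total tax = €4.99 + €1.13 + €1.34 + €1.37 + €1.39 + €1.53 = €11.75

€11.75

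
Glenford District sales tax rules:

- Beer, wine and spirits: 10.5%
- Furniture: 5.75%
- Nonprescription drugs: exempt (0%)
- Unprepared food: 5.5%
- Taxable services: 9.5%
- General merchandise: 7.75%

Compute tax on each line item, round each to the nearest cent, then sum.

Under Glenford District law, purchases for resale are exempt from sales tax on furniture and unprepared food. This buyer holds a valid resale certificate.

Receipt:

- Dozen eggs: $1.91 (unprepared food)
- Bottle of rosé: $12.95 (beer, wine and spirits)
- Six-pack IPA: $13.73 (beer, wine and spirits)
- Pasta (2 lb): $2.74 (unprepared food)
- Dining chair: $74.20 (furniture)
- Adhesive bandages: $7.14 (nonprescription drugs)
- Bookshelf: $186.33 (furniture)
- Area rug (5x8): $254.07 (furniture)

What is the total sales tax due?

Dozen eggs $1.91: unprepared food, buyer-exempt → 0% → $0.00
Bottle of rosé $12.95: beer, wine and spirits → 10.5% → $1.36
Six-pack IPA $13.73: beer, wine and spirits → 10.5% → $1.44
Pasta (2 lb) $2.74: unprepared food, buyer-exempt → 0% → $0.00
Dining chair $74.20: furniture, buyer-exempt → 0% → $0.00
Adhesive bandages $7.14: nonprescription drugs → 0% → $0.00
Bookshelf $186.33: furniture, buyer-exempt → 0% → $0.00
Area rug (5x8) $254.07: furniture, buyer-exempt → 0% → $0.00
Total tax = $1.36 + $1.44 = $2.80

$2.80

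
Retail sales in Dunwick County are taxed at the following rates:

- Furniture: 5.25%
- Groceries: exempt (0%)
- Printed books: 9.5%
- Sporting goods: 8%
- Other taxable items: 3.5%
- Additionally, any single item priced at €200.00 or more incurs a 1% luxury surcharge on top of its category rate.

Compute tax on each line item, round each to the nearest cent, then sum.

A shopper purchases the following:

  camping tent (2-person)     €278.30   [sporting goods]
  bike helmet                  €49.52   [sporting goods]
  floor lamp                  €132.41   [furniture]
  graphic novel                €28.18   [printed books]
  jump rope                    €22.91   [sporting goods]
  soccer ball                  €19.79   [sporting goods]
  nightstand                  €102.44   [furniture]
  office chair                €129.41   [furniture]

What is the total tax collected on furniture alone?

€19.12

Floor lamp €132.41: furniture → 5.25% → €6.95
Nightstand €102.44: furniture → 5.25% → €5.38
Office chair €129.41: furniture → 5.25% → €6.79
Tax on furniture = €6.95 + €5.38 + €6.79 = €19.12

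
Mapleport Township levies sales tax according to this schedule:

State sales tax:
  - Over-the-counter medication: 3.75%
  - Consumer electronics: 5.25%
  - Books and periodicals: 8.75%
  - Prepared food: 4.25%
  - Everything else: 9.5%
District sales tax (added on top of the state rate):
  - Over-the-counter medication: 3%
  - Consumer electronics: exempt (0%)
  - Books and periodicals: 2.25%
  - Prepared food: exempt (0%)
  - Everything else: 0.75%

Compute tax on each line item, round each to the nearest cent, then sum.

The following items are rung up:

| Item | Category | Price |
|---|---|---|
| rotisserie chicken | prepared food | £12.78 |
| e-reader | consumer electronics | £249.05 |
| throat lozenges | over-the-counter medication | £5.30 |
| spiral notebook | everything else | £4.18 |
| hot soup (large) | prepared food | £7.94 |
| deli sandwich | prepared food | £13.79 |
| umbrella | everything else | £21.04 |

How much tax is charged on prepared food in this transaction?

£1.47

Rotisserie chicken £12.78: prepared food → 4.25% + 0% district = 4.25% → £0.54
Hot soup (large) £7.94: prepared food → 4.25% + 0% district = 4.25% → £0.34
Deli sandwich £13.79: prepared food → 4.25% + 0% district = 4.25% → £0.59
Tax on prepared food = £0.54 + £0.34 + £0.59 = £1.47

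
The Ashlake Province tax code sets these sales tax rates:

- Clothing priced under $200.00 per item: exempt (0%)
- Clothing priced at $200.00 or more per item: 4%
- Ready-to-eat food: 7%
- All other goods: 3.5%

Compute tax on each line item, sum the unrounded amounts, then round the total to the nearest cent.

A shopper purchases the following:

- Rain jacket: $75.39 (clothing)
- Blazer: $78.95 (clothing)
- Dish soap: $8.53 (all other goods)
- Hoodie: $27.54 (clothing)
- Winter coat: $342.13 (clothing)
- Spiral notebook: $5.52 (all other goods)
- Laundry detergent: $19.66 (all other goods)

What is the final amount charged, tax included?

$572.59

Rain jacket $75.39: clothing, under $200.00 → 0% → $0.00
Blazer $78.95: clothing, under $200.00 → 0% → $0.00
Dish soap $8.53: all other goods → 3.5% → $0.29855
Hoodie $27.54: clothing, under $200.00 → 0% → $0.00
Winter coat $342.13: clothing, $200.00 or more → 4% → $13.6852
Spiral notebook $5.52: all other goods → 3.5% → $0.1932
Laundry detergent $19.66: all other goods → 3.5% → $0.6881
Subtotal = $557.72; unrounded tax = $14.86505 → $14.87; total due = $572.59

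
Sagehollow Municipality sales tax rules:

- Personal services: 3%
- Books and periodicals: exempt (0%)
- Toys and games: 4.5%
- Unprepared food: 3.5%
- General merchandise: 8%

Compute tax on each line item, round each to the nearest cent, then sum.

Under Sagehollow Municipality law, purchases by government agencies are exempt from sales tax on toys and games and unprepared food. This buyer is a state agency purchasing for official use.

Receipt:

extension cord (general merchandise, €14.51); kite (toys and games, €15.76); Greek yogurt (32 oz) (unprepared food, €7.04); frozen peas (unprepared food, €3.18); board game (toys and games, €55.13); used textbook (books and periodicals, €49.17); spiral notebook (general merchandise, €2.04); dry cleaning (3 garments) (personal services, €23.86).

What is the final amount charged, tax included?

Extension cord €14.51: general merchandise → 8% → €1.16
Kite €15.76: toys and games, buyer-exempt → 0% → €0.00
Greek yogurt (32 oz) €7.04: unprepared food, buyer-exempt → 0% → €0.00
Frozen peas €3.18: unprepared food, buyer-exempt → 0% → €0.00
Board game €55.13: toys and games, buyer-exempt → 0% → €0.00
Used textbook €49.17: books and periodicals → 0% → €0.00
Spiral notebook €2.04: general merchandise → 8% → €0.16
Dry cleaning (3 garments) €23.86: personal services → 3% → €0.72
Subtotal = €170.69; tax = €2.04; total due = €172.73

€172.73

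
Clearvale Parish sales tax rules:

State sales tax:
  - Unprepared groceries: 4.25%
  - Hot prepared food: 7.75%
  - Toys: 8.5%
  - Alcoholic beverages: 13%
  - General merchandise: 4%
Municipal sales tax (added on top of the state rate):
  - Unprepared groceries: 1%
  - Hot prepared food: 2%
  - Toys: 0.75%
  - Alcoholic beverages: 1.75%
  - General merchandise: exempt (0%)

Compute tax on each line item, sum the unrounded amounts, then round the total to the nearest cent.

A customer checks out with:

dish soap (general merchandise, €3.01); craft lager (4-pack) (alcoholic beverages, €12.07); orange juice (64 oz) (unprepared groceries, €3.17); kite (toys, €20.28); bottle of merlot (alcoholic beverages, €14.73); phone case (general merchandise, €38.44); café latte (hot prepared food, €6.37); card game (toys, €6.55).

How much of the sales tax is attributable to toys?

Kite €20.28: toys → 8.5% + 0.75% municipal = 9.25% → €1.8759
Card game €6.55: toys → 8.5% + 0.75% municipal = 9.25% → €0.605875
Tax on toys: unrounded sum = €2.481775 → €2.48

€2.48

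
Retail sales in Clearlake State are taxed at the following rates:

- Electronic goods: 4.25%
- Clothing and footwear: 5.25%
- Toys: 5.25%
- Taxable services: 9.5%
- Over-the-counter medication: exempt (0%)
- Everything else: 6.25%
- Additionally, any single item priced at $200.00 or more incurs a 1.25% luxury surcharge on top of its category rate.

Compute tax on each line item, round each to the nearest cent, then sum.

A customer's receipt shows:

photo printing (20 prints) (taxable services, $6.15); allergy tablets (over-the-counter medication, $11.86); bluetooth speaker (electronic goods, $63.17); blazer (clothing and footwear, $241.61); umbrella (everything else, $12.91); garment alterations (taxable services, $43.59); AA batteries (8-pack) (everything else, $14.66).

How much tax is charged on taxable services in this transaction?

Photo printing (20 prints) $6.15: taxable services → 9.5% → $0.58
Garment alterations $43.59: taxable services → 9.5% → $4.14
Tax on taxable services = $0.58 + $4.14 = $4.72

$4.72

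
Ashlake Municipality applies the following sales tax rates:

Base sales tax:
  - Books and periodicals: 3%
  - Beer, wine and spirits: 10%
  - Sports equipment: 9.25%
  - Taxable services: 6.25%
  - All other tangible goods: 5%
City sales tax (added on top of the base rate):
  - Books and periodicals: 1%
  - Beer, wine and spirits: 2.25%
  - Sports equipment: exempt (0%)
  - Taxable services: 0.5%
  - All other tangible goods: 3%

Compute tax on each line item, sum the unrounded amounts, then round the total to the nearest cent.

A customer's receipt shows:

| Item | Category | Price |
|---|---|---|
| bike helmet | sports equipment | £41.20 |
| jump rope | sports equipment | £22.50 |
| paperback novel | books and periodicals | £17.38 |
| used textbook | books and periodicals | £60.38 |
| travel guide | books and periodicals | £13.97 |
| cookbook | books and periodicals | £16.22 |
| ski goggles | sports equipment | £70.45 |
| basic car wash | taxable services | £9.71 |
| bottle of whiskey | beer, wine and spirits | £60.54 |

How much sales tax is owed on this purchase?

£24.80

Bike helmet £41.20: sports equipment → 9.25% + 0% city = 9.25% → £3.811
Jump rope £22.50: sports equipment → 9.25% + 0% city = 9.25% → £2.08125
Paperback novel £17.38: books and periodicals → 3% + 1% city = 4% → £0.6952
Used textbook £60.38: books and periodicals → 3% + 1% city = 4% → £2.4152
Travel guide £13.97: books and periodicals → 3% + 1% city = 4% → £0.5588
Cookbook £16.22: books and periodicals → 3% + 1% city = 4% → £0.6488
Ski goggles £70.45: sports equipment → 9.25% + 0% city = 9.25% → £6.516625
Basic car wash £9.71: taxable services → 6.25% + 0.5% city = 6.75% → £0.655425
Bottle of whiskey £60.54: beer, wine and spirits → 10% + 2.25% city = 12.25% → £7.41615
Unrounded tax sum = £24.79845 → £24.80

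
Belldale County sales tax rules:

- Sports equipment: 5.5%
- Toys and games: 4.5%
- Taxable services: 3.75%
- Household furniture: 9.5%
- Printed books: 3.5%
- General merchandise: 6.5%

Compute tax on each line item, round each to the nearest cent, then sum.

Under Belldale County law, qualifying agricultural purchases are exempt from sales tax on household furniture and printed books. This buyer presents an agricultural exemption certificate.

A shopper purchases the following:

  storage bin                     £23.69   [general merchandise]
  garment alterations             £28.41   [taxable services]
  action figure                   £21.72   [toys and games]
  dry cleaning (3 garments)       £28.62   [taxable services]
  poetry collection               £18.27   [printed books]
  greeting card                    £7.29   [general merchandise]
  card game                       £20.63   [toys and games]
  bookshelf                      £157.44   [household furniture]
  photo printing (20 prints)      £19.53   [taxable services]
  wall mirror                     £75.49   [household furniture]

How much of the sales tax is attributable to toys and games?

Action figure £21.72: toys and games → 4.5% → £0.98
Card game £20.63: toys and games → 4.5% → £0.93
Tax on toys and games = £0.98 + £0.93 = £1.91

£1.91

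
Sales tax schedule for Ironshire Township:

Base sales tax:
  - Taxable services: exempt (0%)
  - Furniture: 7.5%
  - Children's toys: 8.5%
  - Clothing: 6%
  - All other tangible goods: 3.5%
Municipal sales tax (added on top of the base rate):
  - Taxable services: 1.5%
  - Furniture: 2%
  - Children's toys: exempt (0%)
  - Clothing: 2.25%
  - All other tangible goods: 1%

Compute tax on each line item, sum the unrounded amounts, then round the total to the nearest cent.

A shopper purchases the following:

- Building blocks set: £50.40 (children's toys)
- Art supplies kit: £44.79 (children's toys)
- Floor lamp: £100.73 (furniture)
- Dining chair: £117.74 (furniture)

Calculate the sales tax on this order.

£28.85

Building blocks set £50.40: children's toys → 8.5% + 0% municipal = 8.5% → £4.284
Art supplies kit £44.79: children's toys → 8.5% + 0% municipal = 8.5% → £3.80715
Floor lamp £100.73: furniture → 7.5% + 2% municipal = 9.5% → £9.56935
Dining chair £117.74: furniture → 7.5% + 2% municipal = 9.5% → £11.1853
Unrounded tax sum = £28.8458 → £28.85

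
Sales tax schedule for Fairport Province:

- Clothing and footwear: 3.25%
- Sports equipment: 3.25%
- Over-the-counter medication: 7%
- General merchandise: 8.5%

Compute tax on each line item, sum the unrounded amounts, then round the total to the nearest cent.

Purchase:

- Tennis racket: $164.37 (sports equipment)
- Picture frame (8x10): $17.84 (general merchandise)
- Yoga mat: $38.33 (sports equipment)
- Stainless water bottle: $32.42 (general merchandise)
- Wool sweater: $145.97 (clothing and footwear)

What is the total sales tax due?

$15.60

Tennis racket $164.37: sports equipment → 3.25% → $5.342025
Picture frame (8x10) $17.84: general merchandise → 8.5% → $1.5164
Yoga mat $38.33: sports equipment → 3.25% → $1.245725
Stainless water bottle $32.42: general merchandise → 8.5% → $2.7557
Wool sweater $145.97: clothing and footwear → 3.25% → $4.744025
Unrounded tax sum = $15.603875 → $15.60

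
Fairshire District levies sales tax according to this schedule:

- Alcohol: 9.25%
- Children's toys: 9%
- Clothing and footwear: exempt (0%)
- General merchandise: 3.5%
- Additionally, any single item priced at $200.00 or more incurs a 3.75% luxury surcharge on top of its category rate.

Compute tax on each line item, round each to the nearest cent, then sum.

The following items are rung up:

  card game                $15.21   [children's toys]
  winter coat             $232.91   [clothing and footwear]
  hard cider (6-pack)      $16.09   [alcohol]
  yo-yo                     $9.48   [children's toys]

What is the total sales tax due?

$12.44

Card game $15.21: children's toys → 9% → $1.37
Winter coat $232.91: clothing and footwear → 0% + 3.75% surcharge = 3.75% → $8.73
Hard cider (6-pack) $16.09: alcohol → 9.25% → $1.49
Yo-yo $9.48: children's toys → 9% → $0.85
Total tax = $1.37 + $8.73 + $1.49 + $0.85 = $12.44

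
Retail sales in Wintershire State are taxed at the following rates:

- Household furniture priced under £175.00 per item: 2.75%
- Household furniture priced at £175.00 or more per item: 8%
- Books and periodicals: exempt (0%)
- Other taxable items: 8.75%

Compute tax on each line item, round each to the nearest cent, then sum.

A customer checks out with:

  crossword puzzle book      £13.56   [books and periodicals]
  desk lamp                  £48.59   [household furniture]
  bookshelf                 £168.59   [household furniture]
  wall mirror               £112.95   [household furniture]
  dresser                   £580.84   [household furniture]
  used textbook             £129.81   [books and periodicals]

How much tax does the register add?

£55.56

Crossword puzzle book £13.56: books and periodicals → 0% → £0.00
Desk lamp £48.59: household furniture, under £175.00 → 2.75% → £1.34
Bookshelf £168.59: household furniture, under £175.00 → 2.75% → £4.64
Wall mirror £112.95: household furniture, under £175.00 → 2.75% → £3.11
Dresser £580.84: household furniture, £175.00 or more → 8% → £46.47
Used textbook £129.81: books and periodicals → 0% → £0.00
Total tax = £1.34 + £4.64 + £3.11 + £46.47 = £55.56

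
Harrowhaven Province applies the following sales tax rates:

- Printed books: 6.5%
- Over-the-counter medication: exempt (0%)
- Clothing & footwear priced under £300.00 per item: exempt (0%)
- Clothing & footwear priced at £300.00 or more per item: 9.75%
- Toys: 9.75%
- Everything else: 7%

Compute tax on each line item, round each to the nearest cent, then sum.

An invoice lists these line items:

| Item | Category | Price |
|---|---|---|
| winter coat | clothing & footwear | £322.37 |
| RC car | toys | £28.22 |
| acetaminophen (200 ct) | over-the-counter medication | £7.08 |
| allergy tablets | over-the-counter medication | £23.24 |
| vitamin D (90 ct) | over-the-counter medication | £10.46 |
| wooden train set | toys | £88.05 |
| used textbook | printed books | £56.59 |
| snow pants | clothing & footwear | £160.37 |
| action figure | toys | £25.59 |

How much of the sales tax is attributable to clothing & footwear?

Winter coat £322.37: clothing & footwear, £300.00 or more → 9.75% → £31.43
Snow pants £160.37: clothing & footwear, under £300.00 → 0% → £0.00
Tax on clothing & footwear = £31.43 + £0.00 = £31.43

£31.43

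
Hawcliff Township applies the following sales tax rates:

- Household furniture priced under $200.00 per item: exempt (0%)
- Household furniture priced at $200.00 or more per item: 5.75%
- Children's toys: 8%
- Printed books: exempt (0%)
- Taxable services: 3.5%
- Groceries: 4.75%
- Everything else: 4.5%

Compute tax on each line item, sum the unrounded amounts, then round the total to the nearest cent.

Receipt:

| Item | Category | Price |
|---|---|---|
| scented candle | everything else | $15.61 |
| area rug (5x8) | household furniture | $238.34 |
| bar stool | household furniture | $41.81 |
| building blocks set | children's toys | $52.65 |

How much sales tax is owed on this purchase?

$18.62

Scented candle $15.61: everything else → 4.5% → $0.70245
Area rug (5x8) $238.34: household furniture, $200.00 or more → 5.75% → $13.70455
Bar stool $41.81: household furniture, under $200.00 → 0% → $0.00
Building blocks set $52.65: children's toys → 8% → $4.212
Unrounded tax sum = $18.619 → $18.62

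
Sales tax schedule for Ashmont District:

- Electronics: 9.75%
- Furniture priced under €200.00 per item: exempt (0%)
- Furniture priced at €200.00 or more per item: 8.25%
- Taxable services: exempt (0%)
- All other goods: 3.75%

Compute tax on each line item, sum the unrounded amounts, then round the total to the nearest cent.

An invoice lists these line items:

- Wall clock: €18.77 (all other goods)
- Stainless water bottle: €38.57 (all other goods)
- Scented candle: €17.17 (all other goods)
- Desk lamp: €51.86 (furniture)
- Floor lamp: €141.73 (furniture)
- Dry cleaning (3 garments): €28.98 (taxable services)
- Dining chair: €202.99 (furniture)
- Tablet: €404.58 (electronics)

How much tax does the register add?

Wall clock €18.77: all other goods → 3.75% → €0.703875
Stainless water bottle €38.57: all other goods → 3.75% → €1.446375
Scented candle €17.17: all other goods → 3.75% → €0.643875
Desk lamp €51.86: furniture, under €200.00 → 0% → €0.00
Floor lamp €141.73: furniture, under €200.00 → 0% → €0.00
Dry cleaning (3 garments) €28.98: taxable services → 0% → €0.00
Dining chair €202.99: furniture, €200.00 or more → 8.25% → €16.746675
Tablet €404.58: electronics → 9.75% → €39.44655
Unrounded tax sum = €58.98735 → €58.99

€58.99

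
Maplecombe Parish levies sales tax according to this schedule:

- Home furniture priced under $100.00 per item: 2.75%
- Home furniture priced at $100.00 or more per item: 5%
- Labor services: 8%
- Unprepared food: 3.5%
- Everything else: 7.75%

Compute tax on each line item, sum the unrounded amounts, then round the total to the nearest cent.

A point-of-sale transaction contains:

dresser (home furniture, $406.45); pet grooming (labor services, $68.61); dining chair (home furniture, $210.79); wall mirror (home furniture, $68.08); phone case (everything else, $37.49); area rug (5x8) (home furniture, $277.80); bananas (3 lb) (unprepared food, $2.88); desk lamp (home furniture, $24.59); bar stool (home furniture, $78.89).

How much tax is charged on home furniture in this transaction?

$49.47

Dresser $406.45: home furniture, $100.00 or more → 5% → $20.3225
Dining chair $210.79: home furniture, $100.00 or more → 5% → $10.5395
Wall mirror $68.08: home furniture, under $100.00 → 2.75% → $1.8722
Area rug (5x8) $277.80: home furniture, $100.00 or more → 5% → $13.89
Desk lamp $24.59: home furniture, under $100.00 → 2.75% → $0.676225
Bar stool $78.89: home furniture, under $100.00 → 2.75% → $2.169475
Tax on home furniture: unrounded sum = $49.4699 → $49.47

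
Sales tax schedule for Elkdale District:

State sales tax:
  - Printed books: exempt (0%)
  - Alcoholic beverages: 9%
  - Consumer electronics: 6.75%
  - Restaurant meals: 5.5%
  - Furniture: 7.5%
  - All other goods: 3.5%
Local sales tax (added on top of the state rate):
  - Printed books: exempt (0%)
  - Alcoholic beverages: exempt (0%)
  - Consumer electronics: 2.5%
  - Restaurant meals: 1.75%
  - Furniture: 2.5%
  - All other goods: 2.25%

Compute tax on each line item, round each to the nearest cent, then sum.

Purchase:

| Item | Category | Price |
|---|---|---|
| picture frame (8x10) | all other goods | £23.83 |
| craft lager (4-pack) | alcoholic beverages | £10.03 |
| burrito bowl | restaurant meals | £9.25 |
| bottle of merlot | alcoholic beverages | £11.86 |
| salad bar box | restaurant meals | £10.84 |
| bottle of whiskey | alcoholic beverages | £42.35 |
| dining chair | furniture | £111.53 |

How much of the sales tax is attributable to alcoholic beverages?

Craft lager (4-pack) £10.03: alcoholic beverages → 9% + 0% local = 9% → £0.90
Bottle of merlot £11.86: alcoholic beverages → 9% + 0% local = 9% → £1.07
Bottle of whiskey £42.35: alcoholic beverages → 9% + 0% local = 9% → £3.81
Tax on alcoholic beverages = £0.90 + £1.07 + £3.81 = £5.78

£5.78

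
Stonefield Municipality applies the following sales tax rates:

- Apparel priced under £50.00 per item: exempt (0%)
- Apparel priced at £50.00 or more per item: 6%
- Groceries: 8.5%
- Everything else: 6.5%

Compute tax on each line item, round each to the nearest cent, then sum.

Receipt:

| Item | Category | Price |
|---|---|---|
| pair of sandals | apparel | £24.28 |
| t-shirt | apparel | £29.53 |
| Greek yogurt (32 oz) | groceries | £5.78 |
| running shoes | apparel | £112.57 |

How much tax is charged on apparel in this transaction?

Pair of sandals £24.28: apparel, under £50.00 → 0% → £0.00
T-shirt £29.53: apparel, under £50.00 → 0% → £0.00
Running shoes £112.57: apparel, £50.00 or more → 6% → £6.75
Tax on apparel = £0.00 + £0.00 + £6.75 = £6.75

£6.75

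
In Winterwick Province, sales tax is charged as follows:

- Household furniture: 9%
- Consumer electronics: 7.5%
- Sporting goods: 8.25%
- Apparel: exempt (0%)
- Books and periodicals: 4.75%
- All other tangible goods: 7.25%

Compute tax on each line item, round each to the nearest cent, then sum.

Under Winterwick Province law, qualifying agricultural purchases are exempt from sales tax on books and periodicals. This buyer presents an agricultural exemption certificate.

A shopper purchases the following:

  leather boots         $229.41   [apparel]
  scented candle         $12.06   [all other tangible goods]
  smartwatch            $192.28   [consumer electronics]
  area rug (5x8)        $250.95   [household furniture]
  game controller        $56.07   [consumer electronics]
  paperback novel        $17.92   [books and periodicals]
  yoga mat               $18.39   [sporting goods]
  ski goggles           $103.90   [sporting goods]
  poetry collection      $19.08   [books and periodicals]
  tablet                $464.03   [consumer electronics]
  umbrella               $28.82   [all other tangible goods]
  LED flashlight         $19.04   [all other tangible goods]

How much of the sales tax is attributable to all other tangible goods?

Scented candle $12.06: all other tangible goods → 7.25% → $0.87
Umbrella $28.82: all other tangible goods → 7.25% → $2.09
LED flashlight $19.04: all other tangible goods → 7.25% → $1.38
Tax on all other tangible goods = $0.87 + $2.09 + $1.38 = $4.34

$4.34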